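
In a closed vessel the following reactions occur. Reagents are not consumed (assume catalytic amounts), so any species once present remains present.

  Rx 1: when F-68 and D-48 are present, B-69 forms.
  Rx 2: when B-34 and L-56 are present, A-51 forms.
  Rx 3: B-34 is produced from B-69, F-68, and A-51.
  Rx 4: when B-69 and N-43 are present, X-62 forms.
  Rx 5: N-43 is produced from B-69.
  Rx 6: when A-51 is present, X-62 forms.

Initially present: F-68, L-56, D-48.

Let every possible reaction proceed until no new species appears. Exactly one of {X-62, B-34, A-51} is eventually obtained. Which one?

F-68 and D-48 present → B-69 forms (Rx 1).
B-69 present → N-43 forms (Rx 5).
B-69 and N-43 present → X-62 forms (Rx 4).
B-34 would need B-69, F-68, and A-51 (Rx 3), but A-51 never forms. A-51 would need B-34 and L-56 (Rx 2), but B-34 never forms.

X-62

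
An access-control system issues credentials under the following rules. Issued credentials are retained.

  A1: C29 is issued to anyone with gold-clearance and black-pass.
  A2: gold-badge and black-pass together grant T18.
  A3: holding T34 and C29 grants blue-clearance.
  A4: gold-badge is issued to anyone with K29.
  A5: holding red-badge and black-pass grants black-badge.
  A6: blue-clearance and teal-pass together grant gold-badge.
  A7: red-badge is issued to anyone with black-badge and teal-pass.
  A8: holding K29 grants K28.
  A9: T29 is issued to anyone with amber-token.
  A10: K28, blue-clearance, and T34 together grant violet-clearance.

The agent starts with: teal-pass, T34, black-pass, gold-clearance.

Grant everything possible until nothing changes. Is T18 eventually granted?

Holding gold-clearance and black-pass grants C29 (A1).
Holding T34 and C29 grants blue-clearance (A3).
Holding blue-clearance and teal-pass grants gold-badge (A6).
Holding gold-badge and black-pass grants T18 (A2).

Yes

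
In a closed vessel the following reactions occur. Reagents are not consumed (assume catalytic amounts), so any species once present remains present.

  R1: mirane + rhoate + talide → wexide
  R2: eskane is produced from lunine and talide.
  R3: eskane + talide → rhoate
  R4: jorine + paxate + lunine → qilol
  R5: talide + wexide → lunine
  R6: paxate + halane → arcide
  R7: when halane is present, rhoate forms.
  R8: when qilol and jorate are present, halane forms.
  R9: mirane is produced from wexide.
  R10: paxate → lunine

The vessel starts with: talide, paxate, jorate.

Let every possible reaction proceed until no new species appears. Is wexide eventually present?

No

wexide would need mirane, rhoate, and talide (R1), but mirane never forms.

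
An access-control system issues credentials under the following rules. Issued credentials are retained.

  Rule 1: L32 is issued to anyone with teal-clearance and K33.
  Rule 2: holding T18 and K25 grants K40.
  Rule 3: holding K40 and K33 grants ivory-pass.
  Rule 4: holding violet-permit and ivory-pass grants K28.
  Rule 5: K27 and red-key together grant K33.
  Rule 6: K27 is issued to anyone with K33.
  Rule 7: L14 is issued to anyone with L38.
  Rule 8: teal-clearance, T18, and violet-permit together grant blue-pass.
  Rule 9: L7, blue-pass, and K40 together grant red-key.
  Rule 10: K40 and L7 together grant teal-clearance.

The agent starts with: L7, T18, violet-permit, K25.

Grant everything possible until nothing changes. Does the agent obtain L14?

L14 would need L38 (Rule 7), but L38 is never granted.

No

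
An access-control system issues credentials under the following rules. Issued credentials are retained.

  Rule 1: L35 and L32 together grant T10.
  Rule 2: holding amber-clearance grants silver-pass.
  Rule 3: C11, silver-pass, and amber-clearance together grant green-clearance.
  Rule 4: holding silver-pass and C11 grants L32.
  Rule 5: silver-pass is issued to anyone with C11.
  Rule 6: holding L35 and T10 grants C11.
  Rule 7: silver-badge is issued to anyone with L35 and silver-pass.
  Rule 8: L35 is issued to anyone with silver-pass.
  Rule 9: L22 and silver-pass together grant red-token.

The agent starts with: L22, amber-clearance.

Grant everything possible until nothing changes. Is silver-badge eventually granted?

Holding amber-clearance grants silver-pass (Rule 2).
Holding silver-pass grants L35 (Rule 8).
Holding L35 and silver-pass grants silver-badge (Rule 7).

Yes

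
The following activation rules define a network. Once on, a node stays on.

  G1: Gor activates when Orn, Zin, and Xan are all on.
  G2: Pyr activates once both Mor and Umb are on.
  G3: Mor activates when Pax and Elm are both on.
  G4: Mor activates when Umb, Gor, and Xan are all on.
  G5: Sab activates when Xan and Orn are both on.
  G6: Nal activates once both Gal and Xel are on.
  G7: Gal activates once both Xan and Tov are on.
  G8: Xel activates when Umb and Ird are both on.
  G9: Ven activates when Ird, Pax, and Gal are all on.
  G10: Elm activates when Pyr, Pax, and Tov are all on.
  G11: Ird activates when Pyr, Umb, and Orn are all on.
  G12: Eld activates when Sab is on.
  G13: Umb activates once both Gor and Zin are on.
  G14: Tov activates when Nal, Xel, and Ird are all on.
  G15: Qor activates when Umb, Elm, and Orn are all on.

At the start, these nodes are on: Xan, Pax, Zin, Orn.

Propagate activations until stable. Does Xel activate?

Orn, Zin, and Xan are on, so Gor activates (G1).
Gor and Zin are on, so Umb activates (G13).
Umb, Gor, and Xan are on, so Mor activates (G4).
Mor and Umb are on, so Pyr activates (G2).
G11: Pyr, Umb, and Orn on → Ird on.
Umb and Ird are on, so Xel activates (G8).

Yes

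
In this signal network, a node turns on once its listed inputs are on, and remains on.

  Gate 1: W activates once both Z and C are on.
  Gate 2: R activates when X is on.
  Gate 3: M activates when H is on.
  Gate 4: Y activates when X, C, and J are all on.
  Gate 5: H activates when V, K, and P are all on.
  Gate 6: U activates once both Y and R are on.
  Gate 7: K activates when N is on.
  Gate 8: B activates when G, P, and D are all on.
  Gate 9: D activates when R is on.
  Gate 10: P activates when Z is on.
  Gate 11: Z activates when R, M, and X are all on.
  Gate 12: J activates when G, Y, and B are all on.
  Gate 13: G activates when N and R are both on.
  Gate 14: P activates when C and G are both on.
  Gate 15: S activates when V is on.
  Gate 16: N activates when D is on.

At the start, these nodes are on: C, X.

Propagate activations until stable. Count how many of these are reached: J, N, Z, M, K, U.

2

X is on, so R activates (Gate 2).
Gate 9: R on → D on.
Gate 16: D on → N on.
N is on, so K activates (Gate 7).
J would need G, Y, and B (Gate 12), but Y never turns on.
N: reached.
Z would need R, M, and X (Gate 11), but M never turns on.
M would need H (Gate 3), but H never turns on.
K: reached.
U would need Y and R (Gate 6), but Y never turns on.
Reached: N and K — 2 of the 6.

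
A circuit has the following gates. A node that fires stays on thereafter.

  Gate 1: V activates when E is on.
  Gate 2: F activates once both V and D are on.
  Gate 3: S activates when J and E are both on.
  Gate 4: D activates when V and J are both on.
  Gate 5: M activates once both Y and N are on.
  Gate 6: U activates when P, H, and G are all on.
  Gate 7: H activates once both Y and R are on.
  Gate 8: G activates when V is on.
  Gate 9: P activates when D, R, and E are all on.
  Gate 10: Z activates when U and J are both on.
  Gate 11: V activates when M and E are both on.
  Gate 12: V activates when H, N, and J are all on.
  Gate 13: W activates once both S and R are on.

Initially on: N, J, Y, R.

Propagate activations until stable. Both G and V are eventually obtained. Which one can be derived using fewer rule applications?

V

V: Y and R are on, so H activates (Gate 7). H, N, and J are on, so V activates (Gate 12). [2 rule applications]
G: Y and R are on, so H activates (Gate 7). H, N, and J are on, so V activates (Gate 12). V is on, so G activates (Gate 8). [3 rule applications]
V needs fewer.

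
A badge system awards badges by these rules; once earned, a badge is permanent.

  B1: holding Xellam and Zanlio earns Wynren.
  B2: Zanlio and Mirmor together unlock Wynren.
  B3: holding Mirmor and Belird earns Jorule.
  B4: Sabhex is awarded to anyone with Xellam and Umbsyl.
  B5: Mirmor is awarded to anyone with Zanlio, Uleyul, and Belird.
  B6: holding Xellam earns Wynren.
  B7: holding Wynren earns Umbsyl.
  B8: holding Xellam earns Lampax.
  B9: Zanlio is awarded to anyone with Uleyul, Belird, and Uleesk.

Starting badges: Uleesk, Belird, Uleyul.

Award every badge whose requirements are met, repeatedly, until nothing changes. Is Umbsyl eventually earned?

With Uleyul, Belird, and Uleesk, Zanlio is earned (B9).
With Zanlio, Uleyul, and Belird, Mirmor is earned (B5).
With Zanlio and Mirmor, Wynren is earned (B2).
With Wynren, Umbsyl is earned (B7).

Yes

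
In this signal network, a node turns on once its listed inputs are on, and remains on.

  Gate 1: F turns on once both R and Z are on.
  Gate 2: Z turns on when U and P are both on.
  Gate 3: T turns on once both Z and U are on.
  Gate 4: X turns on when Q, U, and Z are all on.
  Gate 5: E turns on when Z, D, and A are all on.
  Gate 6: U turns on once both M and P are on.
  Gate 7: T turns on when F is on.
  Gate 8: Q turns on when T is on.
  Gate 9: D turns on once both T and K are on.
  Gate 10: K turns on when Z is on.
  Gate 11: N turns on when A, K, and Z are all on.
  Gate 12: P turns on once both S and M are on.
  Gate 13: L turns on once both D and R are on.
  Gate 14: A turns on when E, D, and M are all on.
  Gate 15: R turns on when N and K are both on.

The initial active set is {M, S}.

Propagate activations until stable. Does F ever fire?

No

F would need R and Z (Gate 1), but R never turns on.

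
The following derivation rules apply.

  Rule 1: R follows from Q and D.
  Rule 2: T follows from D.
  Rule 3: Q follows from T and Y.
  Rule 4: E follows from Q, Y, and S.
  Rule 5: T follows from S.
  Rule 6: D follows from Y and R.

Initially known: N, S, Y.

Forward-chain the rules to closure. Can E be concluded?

S holds, so T follows (Rule 5).
T and Y hold, so Q follows (Rule 3).
From Q, Y, and S, Rule 4 gives E.

Yes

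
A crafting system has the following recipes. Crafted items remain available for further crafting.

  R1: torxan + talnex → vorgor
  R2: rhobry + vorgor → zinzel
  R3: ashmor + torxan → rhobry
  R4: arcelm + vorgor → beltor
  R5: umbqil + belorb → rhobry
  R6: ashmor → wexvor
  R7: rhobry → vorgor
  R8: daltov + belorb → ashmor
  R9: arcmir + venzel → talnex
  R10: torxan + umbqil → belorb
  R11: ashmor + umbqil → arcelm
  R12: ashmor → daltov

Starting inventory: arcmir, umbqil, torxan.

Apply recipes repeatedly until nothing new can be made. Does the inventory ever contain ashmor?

ashmor would need daltov and belorb (R8), but daltov is never obtained.

No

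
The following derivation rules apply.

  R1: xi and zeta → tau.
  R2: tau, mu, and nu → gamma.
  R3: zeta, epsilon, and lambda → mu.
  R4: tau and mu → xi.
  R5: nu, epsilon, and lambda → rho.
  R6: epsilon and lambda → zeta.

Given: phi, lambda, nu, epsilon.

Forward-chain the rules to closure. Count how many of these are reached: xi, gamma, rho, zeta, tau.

2

epsilon and lambda hold, so zeta follows (R6).
From nu, epsilon, and lambda, R5 gives rho.
xi would need tau and mu (R4), but tau is never established.
gamma would need tau, mu, and nu (R2), but tau is never established.
rho: reached.
zeta: reached.
tau would need xi and zeta (R1), but xi is never established.
Reached: rho and zeta — 2 of the 5.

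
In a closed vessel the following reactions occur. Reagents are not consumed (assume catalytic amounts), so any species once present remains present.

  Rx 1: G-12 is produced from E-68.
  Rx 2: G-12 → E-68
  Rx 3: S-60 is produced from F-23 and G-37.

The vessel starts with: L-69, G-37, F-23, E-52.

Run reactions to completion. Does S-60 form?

Yes

F-23 and G-37 present → S-60 forms (Rx 3).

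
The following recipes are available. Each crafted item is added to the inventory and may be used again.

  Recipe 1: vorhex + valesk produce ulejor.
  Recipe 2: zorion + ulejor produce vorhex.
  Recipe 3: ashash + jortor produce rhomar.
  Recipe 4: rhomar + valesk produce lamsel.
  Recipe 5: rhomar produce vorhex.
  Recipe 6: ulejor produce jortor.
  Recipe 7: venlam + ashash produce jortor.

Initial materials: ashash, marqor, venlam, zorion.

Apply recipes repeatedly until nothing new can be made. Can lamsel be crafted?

lamsel would need rhomar and valesk (Recipe 4), but valesk is never obtained.

No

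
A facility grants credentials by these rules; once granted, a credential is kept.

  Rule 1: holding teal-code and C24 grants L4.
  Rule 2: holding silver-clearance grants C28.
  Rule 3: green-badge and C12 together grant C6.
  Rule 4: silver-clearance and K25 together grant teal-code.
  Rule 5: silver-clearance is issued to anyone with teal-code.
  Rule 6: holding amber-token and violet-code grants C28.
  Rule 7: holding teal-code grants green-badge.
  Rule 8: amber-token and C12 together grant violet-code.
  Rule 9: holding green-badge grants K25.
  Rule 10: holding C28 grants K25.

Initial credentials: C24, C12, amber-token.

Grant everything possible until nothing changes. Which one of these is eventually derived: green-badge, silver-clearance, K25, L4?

Holding amber-token and C12 grants violet-code (Rule 8).
Holding amber-token and violet-code grants C28 (Rule 6).
Holding C28 grants K25 (Rule 10).
green-badge would need teal-code (Rule 7), but teal-code is never granted. L4 would need teal-code and C24 (Rule 1), but teal-code is never granted. silver-clearance would need teal-code (Rule 5), but teal-code is never granted.

K25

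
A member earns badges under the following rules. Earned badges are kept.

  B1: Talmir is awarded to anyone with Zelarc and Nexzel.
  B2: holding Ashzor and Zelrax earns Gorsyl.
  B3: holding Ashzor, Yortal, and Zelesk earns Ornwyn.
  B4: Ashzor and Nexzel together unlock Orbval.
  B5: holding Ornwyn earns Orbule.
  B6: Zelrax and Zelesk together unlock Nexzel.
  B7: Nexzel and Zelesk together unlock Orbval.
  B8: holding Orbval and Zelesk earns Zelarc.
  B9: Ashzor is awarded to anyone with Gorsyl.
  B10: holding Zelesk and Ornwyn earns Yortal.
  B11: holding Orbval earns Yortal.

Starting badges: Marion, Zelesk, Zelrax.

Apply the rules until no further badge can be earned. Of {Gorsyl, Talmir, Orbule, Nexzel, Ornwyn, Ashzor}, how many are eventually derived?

With Zelrax and Zelesk, Nexzel is earned (B6).
With Nexzel and Zelesk, Orbval is earned (B7).
With Orbval and Zelesk, Zelarc is earned (B8).
With Zelarc and Nexzel, Talmir is earned (B1).
Gorsyl would need Ashzor and Zelrax (B2), but Ashzor is never earned.
Talmir: reached.
Orbule would need Ornwyn (B5), but Ornwyn is never earned.
Nexzel: reached.
Ornwyn would need Ashzor, Yortal, and Zelesk (B3), but Ashzor is never earned.
Ashzor would need Gorsyl (B9), but Gorsyl is never earned.
Reached: Talmir and Nexzel — 2 of the 6.

2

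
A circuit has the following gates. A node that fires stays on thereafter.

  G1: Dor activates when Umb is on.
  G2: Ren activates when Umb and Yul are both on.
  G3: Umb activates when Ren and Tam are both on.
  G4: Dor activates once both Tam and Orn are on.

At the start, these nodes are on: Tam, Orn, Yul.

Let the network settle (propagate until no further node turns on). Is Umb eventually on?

Umb would need Ren and Tam (G3), but Ren never turns on.

No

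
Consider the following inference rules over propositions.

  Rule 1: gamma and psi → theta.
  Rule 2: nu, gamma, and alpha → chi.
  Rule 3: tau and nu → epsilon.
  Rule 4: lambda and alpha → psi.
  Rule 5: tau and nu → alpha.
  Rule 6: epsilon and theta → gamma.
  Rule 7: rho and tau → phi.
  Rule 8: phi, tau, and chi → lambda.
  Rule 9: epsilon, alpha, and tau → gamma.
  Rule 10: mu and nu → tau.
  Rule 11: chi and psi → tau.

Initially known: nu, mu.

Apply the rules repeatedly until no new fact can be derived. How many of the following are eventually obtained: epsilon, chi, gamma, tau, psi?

4

From mu and nu, Rule 10 gives tau.
From tau and nu, Rule 5 gives alpha.
tau and nu hold, so epsilon follows (Rule 3).
From epsilon, alpha, and tau, Rule 9 gives gamma.
nu, gamma, and alpha hold, so chi follows (Rule 2).
epsilon: reached.
chi: reached.
gamma: reached.
tau: reached.
psi would need lambda and alpha (Rule 4), but lambda is never established.
Reached: epsilon, chi, gamma, and tau — 4 of the 5.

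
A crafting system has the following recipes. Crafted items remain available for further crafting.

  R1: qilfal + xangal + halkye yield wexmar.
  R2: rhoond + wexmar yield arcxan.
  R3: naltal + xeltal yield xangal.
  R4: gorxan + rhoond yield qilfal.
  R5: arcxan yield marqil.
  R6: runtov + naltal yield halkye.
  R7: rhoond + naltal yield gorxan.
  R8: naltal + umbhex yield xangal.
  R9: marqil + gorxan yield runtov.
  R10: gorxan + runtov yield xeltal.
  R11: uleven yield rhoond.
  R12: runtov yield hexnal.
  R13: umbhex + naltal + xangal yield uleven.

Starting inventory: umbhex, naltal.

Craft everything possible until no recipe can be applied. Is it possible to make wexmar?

No

wexmar would need qilfal, xangal, and halkye (R1), but halkye is never obtained.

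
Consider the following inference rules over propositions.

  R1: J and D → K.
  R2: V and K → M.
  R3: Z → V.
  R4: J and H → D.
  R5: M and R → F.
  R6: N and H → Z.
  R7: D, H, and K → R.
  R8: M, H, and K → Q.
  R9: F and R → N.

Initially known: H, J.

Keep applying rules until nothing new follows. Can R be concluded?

J and H hold, so D follows (R4).
From J and D, R1 gives K.
D, H, and K hold, so R follows (R7).

Yes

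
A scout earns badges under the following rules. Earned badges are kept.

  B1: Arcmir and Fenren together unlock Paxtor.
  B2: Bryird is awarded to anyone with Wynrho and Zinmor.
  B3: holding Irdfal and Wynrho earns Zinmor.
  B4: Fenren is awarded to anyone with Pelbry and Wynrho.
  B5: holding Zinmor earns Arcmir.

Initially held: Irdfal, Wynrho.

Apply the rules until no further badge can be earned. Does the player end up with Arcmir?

Yes

With Irdfal and Wynrho, Zinmor is earned (B3).
With Zinmor, Arcmir is earned (B5).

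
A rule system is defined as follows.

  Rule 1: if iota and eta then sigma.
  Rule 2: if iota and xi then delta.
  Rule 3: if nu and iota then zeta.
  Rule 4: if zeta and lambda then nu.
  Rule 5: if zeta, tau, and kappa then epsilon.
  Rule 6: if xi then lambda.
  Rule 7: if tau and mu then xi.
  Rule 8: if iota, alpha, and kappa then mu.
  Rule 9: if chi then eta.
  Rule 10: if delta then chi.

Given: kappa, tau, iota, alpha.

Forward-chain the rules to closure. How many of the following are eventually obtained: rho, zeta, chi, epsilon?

From iota, alpha, and kappa, Rule 8 gives mu.
tau and mu hold, so xi follows (Rule 7).
From iota and xi, Rule 2 gives delta.
From delta, Rule 10 gives chi.
No rule produces rho, and it is not given.
zeta would need nu and iota (Rule 3), but nu is never established.
chi: reached.
epsilon would need zeta, tau, and kappa (Rule 5), but zeta is never established.
Reached: chi — 1 of the 4.

1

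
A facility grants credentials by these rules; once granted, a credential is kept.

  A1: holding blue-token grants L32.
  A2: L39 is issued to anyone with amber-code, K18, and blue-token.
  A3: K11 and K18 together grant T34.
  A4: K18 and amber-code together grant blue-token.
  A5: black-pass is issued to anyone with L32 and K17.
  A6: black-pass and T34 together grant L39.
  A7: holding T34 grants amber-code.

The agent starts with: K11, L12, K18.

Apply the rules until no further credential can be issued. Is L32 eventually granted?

Yes

Holding K11 and K18 grants T34 (A3).
Holding T34 grants amber-code (A7).
Holding K18 and amber-code grants blue-token (A4).
Holding blue-token grants L32 (A1).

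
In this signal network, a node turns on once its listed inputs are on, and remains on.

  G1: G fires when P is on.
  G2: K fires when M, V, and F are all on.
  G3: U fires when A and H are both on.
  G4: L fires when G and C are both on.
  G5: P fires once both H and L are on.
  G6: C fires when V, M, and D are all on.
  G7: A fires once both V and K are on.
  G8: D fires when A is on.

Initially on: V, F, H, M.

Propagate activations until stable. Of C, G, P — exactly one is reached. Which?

G2: M, V, and F on → K on.
G7: V and K on → A on.
A is on, so D fires (G8).
G6: V, M, and D on → C on.
P would need H and L (G5), but L never turns on. G would need P (G1), but P never turns on.

C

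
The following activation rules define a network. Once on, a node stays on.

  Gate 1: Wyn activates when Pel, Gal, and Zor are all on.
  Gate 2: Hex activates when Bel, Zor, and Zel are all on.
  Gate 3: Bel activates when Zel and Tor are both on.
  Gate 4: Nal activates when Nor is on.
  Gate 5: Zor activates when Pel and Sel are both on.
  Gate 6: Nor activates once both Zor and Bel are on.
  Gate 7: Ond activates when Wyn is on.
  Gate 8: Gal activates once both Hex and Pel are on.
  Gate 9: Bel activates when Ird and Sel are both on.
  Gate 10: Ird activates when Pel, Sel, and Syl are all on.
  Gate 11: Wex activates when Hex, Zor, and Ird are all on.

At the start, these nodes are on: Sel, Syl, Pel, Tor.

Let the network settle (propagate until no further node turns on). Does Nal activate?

Yes

Pel and Sel are on, so Zor activates (Gate 5).
Pel, Sel, and Syl are on, so Ird activates (Gate 10).
Gate 9: Ird and Sel on → Bel on.
Zor and Bel are on, so Nor activates (Gate 6).
Gate 4: Nor on → Nal on.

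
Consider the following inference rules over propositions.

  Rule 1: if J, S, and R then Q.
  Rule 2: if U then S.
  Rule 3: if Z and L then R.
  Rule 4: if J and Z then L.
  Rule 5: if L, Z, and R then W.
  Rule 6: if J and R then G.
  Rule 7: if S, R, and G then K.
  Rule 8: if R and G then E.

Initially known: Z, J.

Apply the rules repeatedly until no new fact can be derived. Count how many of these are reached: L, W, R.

3

J and Z hold, so L follows (Rule 4).
Z and L hold, so R follows (Rule 3).
L, Z, and R hold, so W follows (Rule 5).
L: reached.
W: reached.
R: reached.
All 3 are reached.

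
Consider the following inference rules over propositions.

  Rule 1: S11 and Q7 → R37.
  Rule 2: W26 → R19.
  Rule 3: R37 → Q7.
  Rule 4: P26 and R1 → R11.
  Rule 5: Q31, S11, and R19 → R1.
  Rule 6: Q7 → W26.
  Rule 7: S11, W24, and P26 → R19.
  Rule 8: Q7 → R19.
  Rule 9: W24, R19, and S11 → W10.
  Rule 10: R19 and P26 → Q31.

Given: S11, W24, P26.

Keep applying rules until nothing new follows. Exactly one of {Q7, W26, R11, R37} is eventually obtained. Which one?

From S11, W24, and P26, Rule 7 gives R19.
R19 and P26 hold, so Q31 follows (Rule 10).
Q31, S11, and R19 hold, so R1 follows (Rule 5).
P26 and R1 hold, so R11 follows (Rule 4).
R37 would need S11 and Q7 (Rule 1), but Q7 is never established. Q7 would need R37 (Rule 3), but R37 is never established. W26 would need Q7 (Rule 6), but Q7 is never established.

R11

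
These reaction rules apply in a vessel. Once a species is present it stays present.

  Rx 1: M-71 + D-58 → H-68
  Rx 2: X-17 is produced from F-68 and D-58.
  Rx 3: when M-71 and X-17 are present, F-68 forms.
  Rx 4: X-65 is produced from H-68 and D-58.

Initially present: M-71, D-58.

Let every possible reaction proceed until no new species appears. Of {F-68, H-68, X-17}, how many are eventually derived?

1

M-71 and D-58 present → H-68 forms (Rx 1).
F-68 would need M-71 and X-17 (Rx 3), but X-17 never forms.
H-68: reached.
X-17 would need F-68 and D-58 (Rx 2), but F-68 never forms.
Reached: H-68 — 1 of the 3.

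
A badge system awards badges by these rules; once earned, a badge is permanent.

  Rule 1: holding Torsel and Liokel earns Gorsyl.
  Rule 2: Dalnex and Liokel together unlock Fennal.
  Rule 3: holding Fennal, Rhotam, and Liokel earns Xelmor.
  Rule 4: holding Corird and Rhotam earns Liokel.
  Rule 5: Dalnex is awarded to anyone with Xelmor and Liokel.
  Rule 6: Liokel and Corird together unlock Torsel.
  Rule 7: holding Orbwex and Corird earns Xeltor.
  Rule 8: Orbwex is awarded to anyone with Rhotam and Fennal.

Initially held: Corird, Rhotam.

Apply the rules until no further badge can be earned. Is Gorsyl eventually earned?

Yes

With Corird and Rhotam, Liokel is earned (Rule 4).
With Liokel and Corird, Torsel is earned (Rule 6).
With Torsel and Liokel, Gorsyl is earned (Rule 1).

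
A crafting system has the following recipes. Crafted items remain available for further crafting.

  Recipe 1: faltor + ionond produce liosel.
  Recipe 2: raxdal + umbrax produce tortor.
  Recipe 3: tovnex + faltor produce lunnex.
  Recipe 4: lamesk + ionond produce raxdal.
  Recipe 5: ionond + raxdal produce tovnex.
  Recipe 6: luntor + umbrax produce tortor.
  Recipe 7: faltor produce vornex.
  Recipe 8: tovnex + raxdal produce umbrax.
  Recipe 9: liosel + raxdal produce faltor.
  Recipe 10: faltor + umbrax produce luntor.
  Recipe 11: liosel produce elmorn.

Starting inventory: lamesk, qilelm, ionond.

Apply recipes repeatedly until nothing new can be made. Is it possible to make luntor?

luntor would need faltor and umbrax (Recipe 10), but faltor is never obtained.

No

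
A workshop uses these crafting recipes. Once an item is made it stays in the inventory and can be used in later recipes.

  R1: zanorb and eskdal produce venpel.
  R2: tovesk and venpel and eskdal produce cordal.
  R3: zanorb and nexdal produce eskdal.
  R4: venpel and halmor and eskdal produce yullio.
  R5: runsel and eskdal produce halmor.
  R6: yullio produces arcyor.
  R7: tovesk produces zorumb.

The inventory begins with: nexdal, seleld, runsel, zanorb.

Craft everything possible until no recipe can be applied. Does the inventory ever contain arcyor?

Using R3, zanorb and nexdal make eskdal.
zanorb and eskdal → venpel (R1).
runsel and eskdal → halmor (R5).
Using R4, venpel, halmor, and eskdal make yullio.
yullio → arcyor (R6).

Yes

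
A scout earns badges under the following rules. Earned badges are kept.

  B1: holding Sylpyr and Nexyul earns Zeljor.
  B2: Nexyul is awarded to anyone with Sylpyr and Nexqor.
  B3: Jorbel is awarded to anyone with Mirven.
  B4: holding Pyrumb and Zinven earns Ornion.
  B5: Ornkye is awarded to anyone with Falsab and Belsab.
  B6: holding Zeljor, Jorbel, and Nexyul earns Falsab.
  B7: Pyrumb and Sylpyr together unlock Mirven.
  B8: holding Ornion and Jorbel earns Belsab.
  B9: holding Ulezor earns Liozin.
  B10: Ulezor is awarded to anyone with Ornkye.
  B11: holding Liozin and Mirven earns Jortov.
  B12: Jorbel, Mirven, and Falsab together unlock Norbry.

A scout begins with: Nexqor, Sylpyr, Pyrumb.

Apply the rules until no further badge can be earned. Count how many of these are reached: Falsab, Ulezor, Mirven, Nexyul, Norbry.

4

With Pyrumb and Sylpyr, Mirven is earned (B7).
With Sylpyr and Nexqor, Nexyul is earned (B2).
With Sylpyr and Nexyul, Zeljor is earned (B1).
With Mirven, Jorbel is earned (B3).
With Zeljor, Jorbel, and Nexyul, Falsab is earned (B6).
With Jorbel, Mirven, and Falsab, Norbry is earned (B12).
Falsab: reached.
Ulezor would need Ornkye (B10), but Ornkye is never earned.
Mirven: reached.
Nexyul: reached.
Norbry: reached.
Reached: Falsab, Mirven, Nexyul, and Norbry — 4 of the 5.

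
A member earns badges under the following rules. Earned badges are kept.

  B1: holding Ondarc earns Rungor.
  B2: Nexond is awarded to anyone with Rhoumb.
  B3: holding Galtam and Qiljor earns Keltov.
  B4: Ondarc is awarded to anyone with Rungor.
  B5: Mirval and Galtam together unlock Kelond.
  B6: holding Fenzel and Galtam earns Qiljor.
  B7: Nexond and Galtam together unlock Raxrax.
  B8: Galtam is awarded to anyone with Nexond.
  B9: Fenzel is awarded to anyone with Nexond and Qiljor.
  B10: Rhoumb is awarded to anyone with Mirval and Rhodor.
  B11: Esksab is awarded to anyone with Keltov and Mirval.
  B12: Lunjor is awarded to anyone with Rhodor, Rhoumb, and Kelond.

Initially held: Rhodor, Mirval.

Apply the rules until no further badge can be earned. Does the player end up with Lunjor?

Yes

With Mirval and Rhodor, Rhoumb is earned (B10).
With Rhoumb, Nexond is earned (B2).
With Nexond, Galtam is earned (B8).
With Mirval and Galtam, Kelond is earned (B5).
With Rhodor, Rhoumb, and Kelond, Lunjor is earned (B12).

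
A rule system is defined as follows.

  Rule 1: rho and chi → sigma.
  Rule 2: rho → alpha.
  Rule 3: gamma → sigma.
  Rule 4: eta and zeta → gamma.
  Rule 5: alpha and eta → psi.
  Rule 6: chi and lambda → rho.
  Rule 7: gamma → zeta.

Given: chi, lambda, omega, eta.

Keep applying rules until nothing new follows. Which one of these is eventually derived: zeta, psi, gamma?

chi and lambda hold, so rho follows (Rule 6).
rho holds, so alpha follows (Rule 2).
From alpha and eta, Rule 5 gives psi.
zeta would need gamma (Rule 7), but gamma is never established. gamma would need eta and zeta (Rule 4), but zeta is never established.

psi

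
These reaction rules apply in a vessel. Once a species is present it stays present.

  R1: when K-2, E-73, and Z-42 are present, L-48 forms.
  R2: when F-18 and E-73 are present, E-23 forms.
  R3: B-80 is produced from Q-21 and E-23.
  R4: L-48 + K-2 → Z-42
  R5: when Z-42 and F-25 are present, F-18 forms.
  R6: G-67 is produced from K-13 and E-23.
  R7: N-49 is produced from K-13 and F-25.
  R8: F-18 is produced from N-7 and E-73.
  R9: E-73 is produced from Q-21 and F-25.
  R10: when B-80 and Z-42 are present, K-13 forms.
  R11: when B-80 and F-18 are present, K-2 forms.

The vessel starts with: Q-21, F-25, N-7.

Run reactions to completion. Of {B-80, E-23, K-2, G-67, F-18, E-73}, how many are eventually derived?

5

Q-21 and F-25 present → E-73 forms (R9).
N-7 and E-73 present → F-18 forms (R8).
F-18 and E-73 present → E-23 forms (R2).
Q-21 and E-23 present → B-80 forms (R3).
B-80 and F-18 present → K-2 forms (R11).
B-80: reached.
E-23: reached.
K-2: reached.
G-67 would need K-13 and E-23 (R6), but K-13 never forms.
F-18: reached.
E-73: reached.
Reached: B-80, E-23, K-2, F-18, and E-73 — 5 of the 6.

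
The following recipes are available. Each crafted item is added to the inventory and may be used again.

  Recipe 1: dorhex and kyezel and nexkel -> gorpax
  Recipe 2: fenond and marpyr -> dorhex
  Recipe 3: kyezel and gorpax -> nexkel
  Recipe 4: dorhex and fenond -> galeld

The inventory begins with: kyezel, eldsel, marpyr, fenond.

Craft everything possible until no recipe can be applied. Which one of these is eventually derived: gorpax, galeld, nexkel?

fenond and marpyr -> dorhex (Recipe 2).
Using Recipe 4, dorhex and fenond make galeld.
nexkel would need kyezel and gorpax (Recipe 3), but gorpax is never obtained. gorpax would need dorhex, kyezel, and nexkel (Recipe 1), but nexkel is never obtained.

galeld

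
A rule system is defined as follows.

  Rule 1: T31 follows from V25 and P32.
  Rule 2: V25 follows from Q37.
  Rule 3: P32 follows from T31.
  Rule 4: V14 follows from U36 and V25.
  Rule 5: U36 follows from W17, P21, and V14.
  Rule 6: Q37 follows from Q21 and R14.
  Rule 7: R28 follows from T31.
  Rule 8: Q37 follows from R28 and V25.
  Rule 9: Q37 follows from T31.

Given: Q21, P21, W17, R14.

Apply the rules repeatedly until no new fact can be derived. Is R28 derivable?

R28 would need T31 (Rule 7), but T31 is never established.

No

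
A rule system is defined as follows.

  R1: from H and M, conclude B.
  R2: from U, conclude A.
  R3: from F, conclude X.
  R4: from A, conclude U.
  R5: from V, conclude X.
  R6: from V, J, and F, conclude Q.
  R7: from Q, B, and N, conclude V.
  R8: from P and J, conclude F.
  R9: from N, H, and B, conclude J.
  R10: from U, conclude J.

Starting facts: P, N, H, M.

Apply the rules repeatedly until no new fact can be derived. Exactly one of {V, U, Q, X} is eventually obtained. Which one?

X

H and M hold, so B follows (R1).
From N, H, and B, R9 gives J.
P and J hold, so F follows (R8).
From F, R3 gives X.
U would need A (R4), but A is never established. Q would need V, J, and F (R6), but V is never established. V would need Q, B, and N (R7), but Q is never established.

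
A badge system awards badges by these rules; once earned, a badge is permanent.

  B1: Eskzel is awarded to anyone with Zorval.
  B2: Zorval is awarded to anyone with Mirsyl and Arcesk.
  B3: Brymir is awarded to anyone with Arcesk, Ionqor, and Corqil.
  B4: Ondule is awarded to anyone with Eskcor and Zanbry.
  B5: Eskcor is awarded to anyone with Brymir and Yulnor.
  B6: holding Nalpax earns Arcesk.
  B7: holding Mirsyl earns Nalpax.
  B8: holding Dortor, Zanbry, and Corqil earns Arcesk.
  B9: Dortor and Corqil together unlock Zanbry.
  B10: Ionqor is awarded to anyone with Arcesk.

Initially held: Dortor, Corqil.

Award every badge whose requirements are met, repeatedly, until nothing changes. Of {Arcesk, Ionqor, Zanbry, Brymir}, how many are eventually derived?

With Dortor and Corqil, Zanbry is earned (B9).
With Dortor, Zanbry, and Corqil, Arcesk is earned (B8).
With Arcesk, Ionqor is earned (B10).
With Arcesk, Ionqor, and Corqil, Brymir is earned (B3).
Arcesk: reached.
Ionqor: reached.
Zanbry: reached.
Brymir: reached.
All 4 are reached.

4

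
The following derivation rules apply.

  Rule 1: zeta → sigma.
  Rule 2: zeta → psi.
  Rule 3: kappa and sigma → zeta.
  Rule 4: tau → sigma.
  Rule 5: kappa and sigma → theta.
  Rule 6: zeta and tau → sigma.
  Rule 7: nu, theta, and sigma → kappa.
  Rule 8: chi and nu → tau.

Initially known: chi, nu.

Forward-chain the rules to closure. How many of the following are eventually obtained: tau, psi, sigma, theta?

chi and nu hold, so tau follows (Rule 8).
tau holds, so sigma follows (Rule 4).
tau: reached.
psi would need zeta (Rule 2), but zeta is never established.
sigma: reached.
theta would need kappa and sigma (Rule 5), but kappa is never established.
Reached: tau and sigma — 2 of the 4.

2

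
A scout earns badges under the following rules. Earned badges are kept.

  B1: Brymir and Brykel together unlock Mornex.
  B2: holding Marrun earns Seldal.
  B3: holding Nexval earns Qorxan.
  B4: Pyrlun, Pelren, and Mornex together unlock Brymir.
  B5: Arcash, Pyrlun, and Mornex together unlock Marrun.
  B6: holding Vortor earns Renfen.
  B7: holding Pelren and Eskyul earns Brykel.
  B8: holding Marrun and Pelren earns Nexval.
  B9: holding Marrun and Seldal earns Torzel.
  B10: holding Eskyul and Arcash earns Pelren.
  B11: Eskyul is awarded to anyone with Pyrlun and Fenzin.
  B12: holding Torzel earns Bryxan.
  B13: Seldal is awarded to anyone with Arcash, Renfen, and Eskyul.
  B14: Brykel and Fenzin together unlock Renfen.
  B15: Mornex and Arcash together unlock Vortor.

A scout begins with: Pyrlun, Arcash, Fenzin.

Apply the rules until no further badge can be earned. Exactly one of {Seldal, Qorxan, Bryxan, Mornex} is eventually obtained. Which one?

Seldal

With Pyrlun and Fenzin, Eskyul is earned (B11).
With Eskyul and Arcash, Pelren is earned (B10).
With Pelren and Eskyul, Brykel is earned (B7).
With Brykel and Fenzin, Renfen is earned (B14).
With Arcash, Renfen, and Eskyul, Seldal is earned (B13).
Bryxan would need Torzel (B12), but Torzel is never earned. Qorxan would need Nexval (B3), but Nexval is never earned. Mornex would need Brymir and Brykel (B1), but Brymir is never earned.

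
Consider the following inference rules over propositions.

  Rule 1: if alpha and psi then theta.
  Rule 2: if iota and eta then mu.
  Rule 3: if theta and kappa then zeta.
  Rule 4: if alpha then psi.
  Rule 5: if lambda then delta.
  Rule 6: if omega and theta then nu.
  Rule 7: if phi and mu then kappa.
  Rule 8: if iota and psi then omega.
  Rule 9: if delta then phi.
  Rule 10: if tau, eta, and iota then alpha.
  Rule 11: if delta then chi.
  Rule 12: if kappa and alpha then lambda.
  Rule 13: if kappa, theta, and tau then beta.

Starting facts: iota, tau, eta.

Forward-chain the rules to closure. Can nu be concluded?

Yes

tau, eta, and iota hold, so alpha follows (Rule 10).
From alpha, Rule 4 gives psi.
From iota and psi, Rule 8 gives omega.
From alpha and psi, Rule 1 gives theta.
From omega and theta, Rule 6 gives nu.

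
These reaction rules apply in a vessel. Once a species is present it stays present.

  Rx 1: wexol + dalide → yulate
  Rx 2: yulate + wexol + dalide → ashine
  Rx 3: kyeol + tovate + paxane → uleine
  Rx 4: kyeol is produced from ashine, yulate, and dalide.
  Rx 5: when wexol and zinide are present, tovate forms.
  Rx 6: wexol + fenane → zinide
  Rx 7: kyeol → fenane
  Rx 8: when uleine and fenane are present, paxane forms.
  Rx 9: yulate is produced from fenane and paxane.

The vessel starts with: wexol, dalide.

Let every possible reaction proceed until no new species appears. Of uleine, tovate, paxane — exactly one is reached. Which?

tovate

wexol and dalide present → yulate forms (Rx 1).
yulate, wexol, and dalide present → ashine forms (Rx 2).
ashine, yulate, and dalide present → kyeol forms (Rx 4).
kyeol present → fenane forms (Rx 7).
wexol and fenane present → zinide forms (Rx 6).
wexol and zinide present → tovate forms (Rx 5).
paxane would need uleine and fenane (Rx 8), but uleine never forms. uleine would need kyeol, tovate, and paxane (Rx 3), but paxane never forms.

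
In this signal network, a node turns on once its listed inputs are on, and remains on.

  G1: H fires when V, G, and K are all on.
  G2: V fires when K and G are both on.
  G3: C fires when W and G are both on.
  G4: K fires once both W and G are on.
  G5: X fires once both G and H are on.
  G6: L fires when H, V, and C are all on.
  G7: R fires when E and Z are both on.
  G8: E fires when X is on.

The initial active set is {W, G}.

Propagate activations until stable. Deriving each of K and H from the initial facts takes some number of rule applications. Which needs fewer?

K: G4: W and G on → K on. [1 rule application]
H: G4: W and G on → K on. K and G are on, so V fires (G2). G1: V, G, and K on → H on. [3 rule applications]
K needs fewer.

K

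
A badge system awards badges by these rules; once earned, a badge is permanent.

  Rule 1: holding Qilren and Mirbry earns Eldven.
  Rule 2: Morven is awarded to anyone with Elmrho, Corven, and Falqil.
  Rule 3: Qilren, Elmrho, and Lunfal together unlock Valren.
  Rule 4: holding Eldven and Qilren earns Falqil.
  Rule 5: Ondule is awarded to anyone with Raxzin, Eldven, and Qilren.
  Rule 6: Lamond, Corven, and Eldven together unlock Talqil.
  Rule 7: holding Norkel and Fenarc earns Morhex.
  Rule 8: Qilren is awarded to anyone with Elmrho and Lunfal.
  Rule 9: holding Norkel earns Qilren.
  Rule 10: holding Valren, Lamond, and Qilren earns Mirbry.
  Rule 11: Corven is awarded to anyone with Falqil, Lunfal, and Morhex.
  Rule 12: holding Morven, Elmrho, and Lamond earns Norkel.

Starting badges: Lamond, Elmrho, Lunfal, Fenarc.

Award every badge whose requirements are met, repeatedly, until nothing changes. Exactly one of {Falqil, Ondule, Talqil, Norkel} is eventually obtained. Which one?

Falqil

With Elmrho and Lunfal, Qilren is earned (Rule 8).
With Qilren, Elmrho, and Lunfal, Valren is earned (Rule 3).
With Valren, Lamond, and Qilren, Mirbry is earned (Rule 10).
With Qilren and Mirbry, Eldven is earned (Rule 1).
With Eldven and Qilren, Falqil is earned (Rule 4).
Talqil would need Lamond, Corven, and Eldven (Rule 6), but Corven is never earned. Norkel would need Morven, Elmrho, and Lamond (Rule 12), but Morven is never earned. Ondule would need Raxzin, Eldven, and Qilren (Rule 5), but Raxzin is never earned.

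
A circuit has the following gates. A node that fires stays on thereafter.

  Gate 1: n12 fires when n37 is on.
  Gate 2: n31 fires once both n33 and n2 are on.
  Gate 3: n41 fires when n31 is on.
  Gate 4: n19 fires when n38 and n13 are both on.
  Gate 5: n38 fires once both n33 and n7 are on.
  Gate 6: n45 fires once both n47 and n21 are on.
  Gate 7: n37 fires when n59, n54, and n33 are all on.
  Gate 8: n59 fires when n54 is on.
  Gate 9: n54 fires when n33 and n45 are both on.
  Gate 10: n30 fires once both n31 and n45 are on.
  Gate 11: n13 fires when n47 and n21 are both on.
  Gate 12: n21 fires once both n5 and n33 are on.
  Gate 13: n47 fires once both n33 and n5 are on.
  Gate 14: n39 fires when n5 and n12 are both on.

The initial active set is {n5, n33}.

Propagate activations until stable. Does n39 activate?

Gate 12: n5 and n33 on → n21 on.
Gate 13: n33 and n5 on → n47 on.
Gate 6: n47 and n21 on → n45 on.
n33 and n45 are on, so n54 fires (Gate 9).
n54 is on, so n59 fires (Gate 8).
n59, n54, and n33 are on, so n37 fires (Gate 7).
n37 is on, so n12 fires (Gate 1).
Gate 14: n5 and n12 on → n39 on.

Yes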